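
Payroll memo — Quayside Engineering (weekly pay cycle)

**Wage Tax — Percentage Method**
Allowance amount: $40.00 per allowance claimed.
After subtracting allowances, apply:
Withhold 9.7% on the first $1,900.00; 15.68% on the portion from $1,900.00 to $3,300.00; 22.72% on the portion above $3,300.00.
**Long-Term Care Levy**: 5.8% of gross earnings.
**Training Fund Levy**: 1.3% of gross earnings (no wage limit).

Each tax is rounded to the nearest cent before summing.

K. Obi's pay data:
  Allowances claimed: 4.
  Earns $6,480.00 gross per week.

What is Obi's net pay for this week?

$4,929.96

Wage Tax: taxable = $6,480.00 − 4×$40.00 = $6,320.00
  $403.82 + 22.72% × ($6,320.00 − $3,300.00) = $403.82 + 22.72% × $3,020.00 = $1,089.96
Long-Term Care Levy: 5.8% × $6,480.00 = $375.84
Training Fund Levy: 1.3% × $6,480.00 = $84.24
Total withheld: $1,089.96 + $375.84 + $84.24 = $1,550.04
Net pay: $6,480.00 − $1,550.04 = $4,929.96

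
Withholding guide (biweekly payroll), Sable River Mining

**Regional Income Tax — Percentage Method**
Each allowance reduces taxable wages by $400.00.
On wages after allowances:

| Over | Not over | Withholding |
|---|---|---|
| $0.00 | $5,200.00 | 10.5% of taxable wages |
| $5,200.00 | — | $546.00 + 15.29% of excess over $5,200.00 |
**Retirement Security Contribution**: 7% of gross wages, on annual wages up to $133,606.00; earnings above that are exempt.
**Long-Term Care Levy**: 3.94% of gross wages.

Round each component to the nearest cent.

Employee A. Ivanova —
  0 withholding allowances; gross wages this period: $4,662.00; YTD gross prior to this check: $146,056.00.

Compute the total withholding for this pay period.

Regional Income Tax: taxable = $4,662.00
  10.5% × $4,662.00 = $489.51
Retirement Security Contribution: YTD $146,056.00 ≥ cap $133,606.00 → $0.00
Long-Term Care Levy: 3.94% × $4,662.00 = $183.68
Total: $489.51 + $0.00 + $183.68 = $673.19

$673.19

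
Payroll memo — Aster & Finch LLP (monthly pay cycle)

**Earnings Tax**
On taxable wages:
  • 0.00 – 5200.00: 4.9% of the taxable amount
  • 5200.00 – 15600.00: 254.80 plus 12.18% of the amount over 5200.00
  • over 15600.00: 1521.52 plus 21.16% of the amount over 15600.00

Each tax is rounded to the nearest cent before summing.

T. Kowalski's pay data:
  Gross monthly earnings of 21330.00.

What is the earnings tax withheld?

2733.99

Earnings Tax: taxable = 21330.00
  1521.52 + 21.16% × (21330.00 − 15600.00) = 1521.52 + 21.16% × 5730.00 = 2733.99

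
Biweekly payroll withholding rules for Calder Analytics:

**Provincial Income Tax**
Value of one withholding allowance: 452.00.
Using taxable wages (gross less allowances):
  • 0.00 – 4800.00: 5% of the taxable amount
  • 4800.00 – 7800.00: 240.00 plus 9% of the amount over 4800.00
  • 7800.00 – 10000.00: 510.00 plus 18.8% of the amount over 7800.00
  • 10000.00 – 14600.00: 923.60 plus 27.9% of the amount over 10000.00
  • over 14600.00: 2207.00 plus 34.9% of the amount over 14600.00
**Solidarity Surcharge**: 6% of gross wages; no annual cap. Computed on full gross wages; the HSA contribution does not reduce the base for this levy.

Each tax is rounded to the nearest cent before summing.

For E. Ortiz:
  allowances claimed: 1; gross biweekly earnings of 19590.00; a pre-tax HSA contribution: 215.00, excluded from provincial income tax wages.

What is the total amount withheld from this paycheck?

Provincial Income Tax: taxable = 19590.00 − 215.00 − 1×452.00 = 18923.00
  2207.00 + 34.9% × (18923.00 − 14600.00) = 2207.00 + 34.9% × 4323.00 = 3715.73
Solidarity Surcharge: 6% × 19590.00 = 1175.40
Total: 3715.73 + 1175.40 = 4891.13

4891.13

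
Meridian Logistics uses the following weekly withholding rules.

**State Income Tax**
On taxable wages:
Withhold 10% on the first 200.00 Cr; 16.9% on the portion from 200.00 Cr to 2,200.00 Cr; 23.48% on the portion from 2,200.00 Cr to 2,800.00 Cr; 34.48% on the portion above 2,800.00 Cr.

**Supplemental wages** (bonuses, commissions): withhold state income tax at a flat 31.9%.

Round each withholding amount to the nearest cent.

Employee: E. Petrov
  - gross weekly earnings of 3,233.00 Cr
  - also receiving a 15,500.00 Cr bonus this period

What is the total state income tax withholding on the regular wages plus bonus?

5,592.68 Cr

State Income Tax: taxable = 3,233.00 Cr
  498.88 Cr + 34.48% × (3,233.00 Cr − 2,800.00 Cr) = 498.88 Cr + 34.48% × 433.00 Cr = 648.18 Cr
Supplemental (31.9% flat on bonus): 31.9% × 15,500.00 Cr = 4,944.50 Cr
Total state income tax: 648.18 Cr + 4,944.50 Cr = 5,592.68 Cr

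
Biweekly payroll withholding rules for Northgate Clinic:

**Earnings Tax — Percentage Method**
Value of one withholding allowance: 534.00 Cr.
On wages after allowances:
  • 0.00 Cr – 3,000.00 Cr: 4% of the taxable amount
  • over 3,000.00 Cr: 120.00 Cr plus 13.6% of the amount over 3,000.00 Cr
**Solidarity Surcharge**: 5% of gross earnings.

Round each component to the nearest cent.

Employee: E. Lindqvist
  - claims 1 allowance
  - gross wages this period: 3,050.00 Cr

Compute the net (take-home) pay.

Earnings Tax: taxable = 3,050.00 Cr − 1×534.00 Cr = 2,516.00 Cr
  4% × 2,516.00 Cr = 100.64 Cr
Solidarity Surcharge: 5% × 3,050.00 Cr = 152.50 Cr
Total withheld: 100.64 Cr + 152.50 Cr = 253.14 Cr
Net pay: 3,050.00 Cr − 253.14 Cr = 2,796.86 Cr

2,796.86 Cr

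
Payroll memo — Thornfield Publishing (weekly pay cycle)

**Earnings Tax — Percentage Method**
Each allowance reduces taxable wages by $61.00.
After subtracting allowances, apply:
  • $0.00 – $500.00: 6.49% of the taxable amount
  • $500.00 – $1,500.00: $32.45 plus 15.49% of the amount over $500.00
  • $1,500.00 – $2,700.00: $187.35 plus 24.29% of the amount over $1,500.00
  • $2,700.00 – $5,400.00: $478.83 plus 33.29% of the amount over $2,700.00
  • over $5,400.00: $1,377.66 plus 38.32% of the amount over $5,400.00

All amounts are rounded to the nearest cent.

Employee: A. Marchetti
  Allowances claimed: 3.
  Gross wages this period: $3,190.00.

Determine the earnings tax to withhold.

Earnings Tax: taxable = $3,190.00 − 3×$61.00 = $3,007.00
  $478.83 + 33.29% × ($3,007.00 − $2,700.00) = $478.83 + 33.29% × $307.00 = $581.03

$581.03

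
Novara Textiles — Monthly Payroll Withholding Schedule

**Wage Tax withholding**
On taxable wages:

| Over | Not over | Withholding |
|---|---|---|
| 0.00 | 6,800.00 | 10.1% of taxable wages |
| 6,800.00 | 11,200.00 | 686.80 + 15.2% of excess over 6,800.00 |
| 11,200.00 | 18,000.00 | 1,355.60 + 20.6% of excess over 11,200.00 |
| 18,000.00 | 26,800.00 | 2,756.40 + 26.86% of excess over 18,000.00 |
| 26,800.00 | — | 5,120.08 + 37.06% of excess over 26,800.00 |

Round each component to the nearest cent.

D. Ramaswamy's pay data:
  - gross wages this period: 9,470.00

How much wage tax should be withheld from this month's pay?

1,092.64

Wage Tax: taxable = 9,470.00
  686.80 + 15.2% × (9,470.00 − 6,800.00) = 686.80 + 15.2% × 2,670.00 = 1,092.64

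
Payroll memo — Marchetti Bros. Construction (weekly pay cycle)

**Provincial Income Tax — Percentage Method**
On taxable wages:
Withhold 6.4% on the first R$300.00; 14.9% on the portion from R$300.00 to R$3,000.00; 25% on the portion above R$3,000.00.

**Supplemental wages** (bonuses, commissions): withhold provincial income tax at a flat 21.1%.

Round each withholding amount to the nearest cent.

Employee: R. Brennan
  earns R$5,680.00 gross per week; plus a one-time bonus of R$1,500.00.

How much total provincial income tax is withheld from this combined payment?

Provincial Income Tax: taxable = R$5,680.00
  R$421.50 + 25% × (R$5,680.00 − R$3,000.00) = R$421.50 + 25% × R$2,680.00 = R$1,091.50
Supplemental (21.1% flat on bonus): 21.1% × R$1,500.00 = R$316.50
Total provincial income tax: R$1,091.50 + R$316.50 = R$1,408.00

R$1,408.00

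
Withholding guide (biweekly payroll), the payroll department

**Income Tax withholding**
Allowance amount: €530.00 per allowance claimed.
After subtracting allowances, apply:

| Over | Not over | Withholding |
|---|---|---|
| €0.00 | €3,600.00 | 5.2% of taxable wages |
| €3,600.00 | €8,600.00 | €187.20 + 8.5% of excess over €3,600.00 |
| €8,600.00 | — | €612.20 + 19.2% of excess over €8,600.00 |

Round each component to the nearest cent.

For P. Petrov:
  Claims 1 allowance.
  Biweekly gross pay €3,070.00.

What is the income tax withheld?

Income Tax: taxable = €3,070.00 − 1×€530.00 = €2,540.00
  5.2% × €2,540.00 = €132.08

€132.08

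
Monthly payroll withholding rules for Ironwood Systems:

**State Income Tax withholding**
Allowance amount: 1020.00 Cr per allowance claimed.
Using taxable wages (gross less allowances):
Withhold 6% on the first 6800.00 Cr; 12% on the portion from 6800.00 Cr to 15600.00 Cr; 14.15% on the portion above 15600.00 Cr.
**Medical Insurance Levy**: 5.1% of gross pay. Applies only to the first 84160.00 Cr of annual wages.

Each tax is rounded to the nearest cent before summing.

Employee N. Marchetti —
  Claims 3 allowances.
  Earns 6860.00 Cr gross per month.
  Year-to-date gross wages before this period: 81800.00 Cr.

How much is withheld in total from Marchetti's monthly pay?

State Income Tax: taxable = 6860.00 Cr − 3×1020.00 Cr = 3800.00 Cr
  6% × 3800.00 Cr = 228.00 Cr
Medical Insurance Levy: cap 84160.00 Cr − YTD 81800.00 Cr = 2360.00 Cr subject; 5.1% × 2360.00 Cr = 120.36 Cr
Total: 228.00 Cr + 120.36 Cr = 348.36 Cr

348.36 Cr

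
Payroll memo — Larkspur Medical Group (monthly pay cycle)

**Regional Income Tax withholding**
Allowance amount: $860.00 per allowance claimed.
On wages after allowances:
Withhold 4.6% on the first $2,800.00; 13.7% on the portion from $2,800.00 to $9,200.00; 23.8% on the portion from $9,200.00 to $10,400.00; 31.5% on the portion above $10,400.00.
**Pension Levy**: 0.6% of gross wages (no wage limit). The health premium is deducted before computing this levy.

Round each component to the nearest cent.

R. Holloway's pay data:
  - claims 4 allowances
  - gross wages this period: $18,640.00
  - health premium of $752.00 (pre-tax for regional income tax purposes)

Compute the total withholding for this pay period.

$2,673.65

Regional Income Tax: taxable = $18,640.00 − $752.00 − 4×$860.00 = $14,448.00
  $1,291.20 + 31.5% × ($14,448.00 − $10,400.00) = $1,291.20 + 31.5% × $4,048.00 = $2,566.32
Pension Levy: 0.6% × $17,888.00 = $107.33
Total: $2,566.32 + $107.33 = $2,673.65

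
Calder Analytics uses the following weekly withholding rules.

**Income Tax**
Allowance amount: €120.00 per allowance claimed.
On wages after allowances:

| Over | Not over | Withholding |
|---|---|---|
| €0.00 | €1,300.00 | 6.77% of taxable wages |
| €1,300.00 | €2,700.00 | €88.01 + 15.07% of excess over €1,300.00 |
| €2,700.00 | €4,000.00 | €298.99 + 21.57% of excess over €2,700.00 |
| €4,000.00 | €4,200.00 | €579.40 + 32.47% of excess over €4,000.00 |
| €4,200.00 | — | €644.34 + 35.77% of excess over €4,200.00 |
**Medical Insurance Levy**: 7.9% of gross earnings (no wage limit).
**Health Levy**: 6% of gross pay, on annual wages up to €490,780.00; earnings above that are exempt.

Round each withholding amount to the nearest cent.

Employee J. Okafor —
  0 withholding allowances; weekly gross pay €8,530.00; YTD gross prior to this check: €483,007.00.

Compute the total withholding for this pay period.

Income Tax: taxable = €8,530.00
  €644.34 + 35.77% × (€8,530.00 − €4,200.00) = €644.34 + 35.77% × €4,330.00 = €2,193.18
Medical Insurance Levy: 7.9% × €8,530.00 = €673.87
Health Levy: cap €490,780.00 − YTD €483,007.00 = €7,773.00 subject; 6% × €7,773.00 = €466.38
Total: €2,193.18 + €673.87 + €466.38 = €3,333.43

€3,333.43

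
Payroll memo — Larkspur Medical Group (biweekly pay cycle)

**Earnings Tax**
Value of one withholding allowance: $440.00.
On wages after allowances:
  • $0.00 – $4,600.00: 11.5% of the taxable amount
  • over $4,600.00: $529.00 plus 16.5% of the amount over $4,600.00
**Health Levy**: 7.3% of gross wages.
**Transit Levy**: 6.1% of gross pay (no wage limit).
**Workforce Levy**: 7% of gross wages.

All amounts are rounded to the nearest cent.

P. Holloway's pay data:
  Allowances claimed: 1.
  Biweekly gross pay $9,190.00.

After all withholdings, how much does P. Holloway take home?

Earnings Tax: taxable = $9,190.00 − 1×$440.00 = $8,750.00
  $529.00 + 16.5% × ($8,750.00 − $4,600.00) = $529.00 + 16.5% × $4,150.00 = $1,213.75
Health Levy: 7.3% × $9,190.00 = $670.87
Transit Levy: 6.1% × $9,190.00 = $560.59
Workforce Levy: 7% × $9,190.00 = $643.30
Total withheld: $1,213.75 + $670.87 + $560.59 + $643.30 = $3,088.51
Net pay: $9,190.00 − $3,088.51 = $6,101.49

$6,101.49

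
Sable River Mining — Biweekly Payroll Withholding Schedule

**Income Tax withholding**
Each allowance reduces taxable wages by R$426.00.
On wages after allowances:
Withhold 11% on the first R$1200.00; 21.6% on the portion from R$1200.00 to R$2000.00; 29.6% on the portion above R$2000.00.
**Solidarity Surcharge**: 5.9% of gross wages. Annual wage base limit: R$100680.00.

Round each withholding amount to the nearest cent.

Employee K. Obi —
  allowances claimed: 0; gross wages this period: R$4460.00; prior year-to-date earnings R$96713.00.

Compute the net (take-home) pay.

Income Tax: taxable = R$4460.00
  R$304.80 + 29.6% × (R$4460.00 − R$2000.00) = R$304.80 + 29.6% × R$2460.00 = R$1032.96
Solidarity Surcharge: cap R$100680.00 − YTD R$96713.00 = R$3967.00 subject; 5.9% × R$3967.00 = R$234.05
Total withheld: R$1032.96 + R$234.05 = R$1267.01
Net pay: R$4460.00 − R$1267.01 = R$3192.99

R$3192.99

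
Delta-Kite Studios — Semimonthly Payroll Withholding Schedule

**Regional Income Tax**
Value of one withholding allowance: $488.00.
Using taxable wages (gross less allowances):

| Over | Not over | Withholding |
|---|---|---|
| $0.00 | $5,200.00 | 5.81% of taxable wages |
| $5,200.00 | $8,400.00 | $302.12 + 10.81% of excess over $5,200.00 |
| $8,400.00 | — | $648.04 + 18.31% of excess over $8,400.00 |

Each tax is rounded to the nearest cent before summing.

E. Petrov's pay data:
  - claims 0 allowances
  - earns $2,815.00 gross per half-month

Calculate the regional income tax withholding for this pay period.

$163.55

Regional Income Tax: taxable = $2,815.00
  5.81% × $2,815.00 = $163.55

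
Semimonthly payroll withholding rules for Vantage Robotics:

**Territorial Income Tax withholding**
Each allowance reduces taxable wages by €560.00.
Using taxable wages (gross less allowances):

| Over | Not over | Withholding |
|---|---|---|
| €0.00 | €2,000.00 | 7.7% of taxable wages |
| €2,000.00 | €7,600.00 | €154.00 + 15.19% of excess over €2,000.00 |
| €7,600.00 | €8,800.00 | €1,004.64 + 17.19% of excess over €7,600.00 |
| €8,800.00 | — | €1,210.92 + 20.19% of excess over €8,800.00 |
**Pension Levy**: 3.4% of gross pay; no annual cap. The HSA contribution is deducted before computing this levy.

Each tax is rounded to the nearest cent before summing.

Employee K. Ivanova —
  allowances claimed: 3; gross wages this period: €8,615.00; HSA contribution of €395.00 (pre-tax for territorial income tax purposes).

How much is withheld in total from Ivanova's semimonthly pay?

Territorial Income Tax: taxable = €8,615.00 − €395.00 − 3×€560.00 = €6,540.00
  €154.00 + 15.19% × (€6,540.00 − €2,000.00) = €154.00 + 15.19% × €4,540.00 = €843.63
Pension Levy: 3.4% × €8,220.00 = €279.48
Total: €843.63 + €279.48 = €1,123.11

€1,123.11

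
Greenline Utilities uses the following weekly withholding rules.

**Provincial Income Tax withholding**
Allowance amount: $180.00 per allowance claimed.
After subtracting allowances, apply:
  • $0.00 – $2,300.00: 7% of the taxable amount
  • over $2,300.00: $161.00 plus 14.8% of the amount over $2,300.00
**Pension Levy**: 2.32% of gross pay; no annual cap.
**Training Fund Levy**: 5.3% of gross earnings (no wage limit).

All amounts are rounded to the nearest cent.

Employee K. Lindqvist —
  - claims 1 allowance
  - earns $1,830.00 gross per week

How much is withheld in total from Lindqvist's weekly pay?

$254.95

Provincial Income Tax: taxable = $1,830.00 − 1×$180.00 = $1,650.00
  7% × $1,650.00 = $115.50
Pension Levy: 2.32% × $1,830.00 = $42.46
Training Fund Levy: 5.3% × $1,830.00 = $96.99
Total: $115.50 + $42.46 + $96.99 = $254.95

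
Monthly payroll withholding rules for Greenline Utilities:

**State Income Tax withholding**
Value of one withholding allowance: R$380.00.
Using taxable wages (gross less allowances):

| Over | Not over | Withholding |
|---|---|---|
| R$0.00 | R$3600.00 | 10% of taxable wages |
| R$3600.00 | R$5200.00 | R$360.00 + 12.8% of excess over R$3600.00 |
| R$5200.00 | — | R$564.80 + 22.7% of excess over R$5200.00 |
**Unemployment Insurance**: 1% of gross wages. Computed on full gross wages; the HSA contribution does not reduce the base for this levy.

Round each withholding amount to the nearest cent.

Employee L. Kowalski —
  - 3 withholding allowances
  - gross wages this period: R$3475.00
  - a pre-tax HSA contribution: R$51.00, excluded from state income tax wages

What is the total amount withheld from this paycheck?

State Income Tax: taxable = R$3475.00 − R$51.00 − 3×R$380.00 = R$2284.00
  10% × R$2284.00 = R$228.40
Unemployment Insurance: 1% × R$3475.00 = R$34.75
Total: R$228.40 + R$34.75 = R$263.15

R$263.15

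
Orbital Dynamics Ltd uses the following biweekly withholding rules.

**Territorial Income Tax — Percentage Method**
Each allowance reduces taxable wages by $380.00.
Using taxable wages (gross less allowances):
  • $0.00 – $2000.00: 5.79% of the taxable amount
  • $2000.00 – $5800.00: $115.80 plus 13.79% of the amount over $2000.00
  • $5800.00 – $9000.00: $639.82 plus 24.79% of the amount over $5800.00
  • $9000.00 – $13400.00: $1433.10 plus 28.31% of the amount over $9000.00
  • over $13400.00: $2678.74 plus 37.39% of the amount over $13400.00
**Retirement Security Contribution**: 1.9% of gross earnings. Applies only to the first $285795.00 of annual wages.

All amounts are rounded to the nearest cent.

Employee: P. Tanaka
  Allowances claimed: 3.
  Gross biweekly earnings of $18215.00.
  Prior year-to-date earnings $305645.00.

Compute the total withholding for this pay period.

$4052.82

Territorial Income Tax: taxable = $18215.00 − 3×$380.00 = $17075.00
  $2678.74 + 37.39% × ($17075.00 − $13400.00) = $2678.74 + 37.39% × $3675.00 = $4052.82
Retirement Security Contribution: YTD $305645.00 ≥ cap $285795.00 → $0.00
Total: $4052.82 + $0.00 = $4052.82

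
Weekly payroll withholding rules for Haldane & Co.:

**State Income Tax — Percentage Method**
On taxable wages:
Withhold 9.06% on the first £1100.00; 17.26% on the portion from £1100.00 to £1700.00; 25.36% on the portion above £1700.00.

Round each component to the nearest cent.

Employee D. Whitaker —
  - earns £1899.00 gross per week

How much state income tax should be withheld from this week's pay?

State Income Tax: taxable = £1899.00
  £203.22 + 25.36% × (£1899.00 − £1700.00) = £203.22 + 25.36% × £199.00 = £253.69

£253.69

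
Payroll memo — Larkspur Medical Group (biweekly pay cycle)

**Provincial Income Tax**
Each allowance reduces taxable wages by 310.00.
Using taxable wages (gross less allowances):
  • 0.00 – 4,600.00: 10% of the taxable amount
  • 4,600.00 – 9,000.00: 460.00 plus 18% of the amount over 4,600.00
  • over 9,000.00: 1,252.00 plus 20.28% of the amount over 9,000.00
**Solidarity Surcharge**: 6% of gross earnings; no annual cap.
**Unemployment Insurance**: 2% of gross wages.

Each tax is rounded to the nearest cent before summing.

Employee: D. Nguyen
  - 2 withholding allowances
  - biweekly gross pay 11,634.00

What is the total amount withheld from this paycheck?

Provincial Income Tax: taxable = 11,634.00 − 2×310.00 = 11,014.00
  1,252.00 + 20.28% × (11,014.00 − 9,000.00) = 1,252.00 + 20.28% × 2,014.00 = 1,660.44
Solidarity Surcharge: 6% × 11,634.00 = 698.04
Unemployment Insurance: 2% × 11,634.00 = 232.68
Total: 1,660.44 + 698.04 + 232.68 = 2,591.16

2,591.16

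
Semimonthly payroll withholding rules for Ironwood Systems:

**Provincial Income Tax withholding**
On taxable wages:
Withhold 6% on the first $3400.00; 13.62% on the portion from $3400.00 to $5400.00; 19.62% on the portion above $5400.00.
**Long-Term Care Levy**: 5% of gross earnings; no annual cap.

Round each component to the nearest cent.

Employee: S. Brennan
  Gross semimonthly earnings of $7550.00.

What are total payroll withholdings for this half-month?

Provincial Income Tax: taxable = $7550.00
  $476.40 + 19.62% × ($7550.00 − $5400.00) = $476.40 + 19.62% × $2150.00 = $898.23
Long-Term Care Levy: 5% × $7550.00 = $377.50
Total: $898.23 + $377.50 = $1275.73

$1275.73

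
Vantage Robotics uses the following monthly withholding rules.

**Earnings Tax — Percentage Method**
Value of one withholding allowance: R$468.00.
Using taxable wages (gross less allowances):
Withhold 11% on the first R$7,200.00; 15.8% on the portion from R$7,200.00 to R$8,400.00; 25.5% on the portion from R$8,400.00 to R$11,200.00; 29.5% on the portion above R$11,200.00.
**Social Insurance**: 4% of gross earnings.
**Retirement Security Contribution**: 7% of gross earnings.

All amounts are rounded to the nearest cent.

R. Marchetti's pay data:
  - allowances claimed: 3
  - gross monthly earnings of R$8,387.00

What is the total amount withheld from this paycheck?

R$1,690.70

Earnings Tax: taxable = R$8,387.00 − 3×R$468.00 = R$6,983.00
  11% × R$6,983.00 = R$768.13
Social Insurance: 4% × R$8,387.00 = R$335.48
Retirement Security Contribution: 7% × R$8,387.00 = R$587.09
Total: R$768.13 + R$335.48 + R$587.09 = R$1,690.70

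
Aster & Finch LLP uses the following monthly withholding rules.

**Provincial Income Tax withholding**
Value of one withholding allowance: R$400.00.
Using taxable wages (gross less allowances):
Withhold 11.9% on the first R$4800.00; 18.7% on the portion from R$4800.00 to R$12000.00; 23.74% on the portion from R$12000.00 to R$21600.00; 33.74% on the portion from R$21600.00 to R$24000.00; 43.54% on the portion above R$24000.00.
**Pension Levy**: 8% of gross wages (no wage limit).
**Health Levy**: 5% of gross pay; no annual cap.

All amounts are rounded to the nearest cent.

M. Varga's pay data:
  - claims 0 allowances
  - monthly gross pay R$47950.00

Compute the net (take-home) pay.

Provincial Income Tax: taxable = R$47950.00
  R$5006.40 + 43.54% × (R$47950.00 − R$24000.00) = R$5006.40 + 43.54% × R$23950.00 = R$15434.23
Pension Levy: 8% × R$47950.00 = R$3836.00
Health Levy: 5% × R$47950.00 = R$2397.50
Total withheld: R$15434.23 + R$3836.00 + R$2397.50 = R$21667.73
Net pay: R$47950.00 − R$21667.73 = R$26282.27

R$26282.27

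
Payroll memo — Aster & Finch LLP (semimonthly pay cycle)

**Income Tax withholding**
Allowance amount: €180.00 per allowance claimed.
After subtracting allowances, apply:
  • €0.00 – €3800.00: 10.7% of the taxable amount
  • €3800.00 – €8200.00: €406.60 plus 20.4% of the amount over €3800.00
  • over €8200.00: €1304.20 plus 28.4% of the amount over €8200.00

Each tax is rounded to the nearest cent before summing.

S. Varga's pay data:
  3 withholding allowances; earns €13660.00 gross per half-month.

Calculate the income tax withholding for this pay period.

€2701.48

Income Tax: taxable = €13660.00 − 3×€180.00 = €13120.00
  €1304.20 + 28.4% × (€13120.00 − €8200.00) = €1304.20 + 28.4% × €4920.00 = €2701.48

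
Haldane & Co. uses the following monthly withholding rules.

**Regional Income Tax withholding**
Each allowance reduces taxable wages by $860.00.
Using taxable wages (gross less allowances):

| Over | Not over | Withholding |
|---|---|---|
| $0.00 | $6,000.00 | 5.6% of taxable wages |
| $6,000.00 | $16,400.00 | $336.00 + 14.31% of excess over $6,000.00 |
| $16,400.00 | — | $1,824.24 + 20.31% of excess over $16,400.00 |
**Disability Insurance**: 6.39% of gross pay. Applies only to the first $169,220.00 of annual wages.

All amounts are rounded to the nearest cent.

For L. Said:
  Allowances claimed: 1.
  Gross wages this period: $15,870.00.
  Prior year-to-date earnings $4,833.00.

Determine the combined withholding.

Regional Income Tax: taxable = $15,870.00 − 1×$860.00 = $15,010.00
  $336.00 + 14.31% × ($15,010.00 − $6,000.00) = $336.00 + 14.31% × $9,010.00 = $1,625.33
Disability Insurance: 6.39% × $15,870.00 = $1,014.09
Total: $1,625.33 + $1,014.09 = $2,639.42

$2,639.42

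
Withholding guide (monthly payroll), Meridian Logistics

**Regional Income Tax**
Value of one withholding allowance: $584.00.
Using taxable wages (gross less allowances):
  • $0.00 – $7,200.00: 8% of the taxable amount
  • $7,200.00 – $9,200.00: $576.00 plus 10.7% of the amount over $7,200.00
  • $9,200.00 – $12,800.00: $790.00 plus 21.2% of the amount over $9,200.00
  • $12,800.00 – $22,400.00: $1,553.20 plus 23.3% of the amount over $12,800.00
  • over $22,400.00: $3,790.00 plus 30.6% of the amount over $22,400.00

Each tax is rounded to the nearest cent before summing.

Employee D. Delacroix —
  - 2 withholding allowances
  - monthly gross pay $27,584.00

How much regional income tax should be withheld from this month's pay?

Regional Income Tax: taxable = $27,584.00 − 2×$584.00 = $26,416.00
  $3,790.00 + 30.6% × ($26,416.00 − $22,400.00) = $3,790.00 + 30.6% × $4,016.00 = $5,018.90

$5,018.90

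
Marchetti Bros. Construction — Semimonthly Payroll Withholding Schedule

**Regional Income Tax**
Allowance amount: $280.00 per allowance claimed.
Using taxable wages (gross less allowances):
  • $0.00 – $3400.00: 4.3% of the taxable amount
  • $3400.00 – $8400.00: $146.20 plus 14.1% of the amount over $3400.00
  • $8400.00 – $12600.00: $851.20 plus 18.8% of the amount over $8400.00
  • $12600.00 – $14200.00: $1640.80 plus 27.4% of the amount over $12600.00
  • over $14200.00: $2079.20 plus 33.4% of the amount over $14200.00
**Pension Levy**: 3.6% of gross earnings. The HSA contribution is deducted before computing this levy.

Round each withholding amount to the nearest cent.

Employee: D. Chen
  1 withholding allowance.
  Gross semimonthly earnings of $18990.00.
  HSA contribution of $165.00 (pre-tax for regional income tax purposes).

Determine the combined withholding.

Regional Income Tax: taxable = $18990.00 − $165.00 − 1×$280.00 = $18545.00
  $2079.20 + 33.4% × ($18545.00 − $14200.00) = $2079.20 + 33.4% × $4345.00 = $3530.43
Pension Levy: 3.6% × $18825.00 = $677.70
Total: $3530.43 + $677.70 = $4208.13

$4208.13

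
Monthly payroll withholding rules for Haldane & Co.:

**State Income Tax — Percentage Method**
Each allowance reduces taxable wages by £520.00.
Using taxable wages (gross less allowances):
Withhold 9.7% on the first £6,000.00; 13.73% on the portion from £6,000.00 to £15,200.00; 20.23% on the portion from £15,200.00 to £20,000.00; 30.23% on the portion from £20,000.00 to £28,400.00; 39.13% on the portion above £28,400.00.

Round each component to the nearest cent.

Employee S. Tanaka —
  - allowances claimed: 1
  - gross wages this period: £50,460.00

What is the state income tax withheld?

State Income Tax: taxable = £50,460.00 − 1×£520.00 = £49,940.00
  £5,355.52 + 39.13% × (£49,940.00 − £28,400.00) = £5,355.52 + 39.13% × £21,540.00 = £13,784.12

£13,784.12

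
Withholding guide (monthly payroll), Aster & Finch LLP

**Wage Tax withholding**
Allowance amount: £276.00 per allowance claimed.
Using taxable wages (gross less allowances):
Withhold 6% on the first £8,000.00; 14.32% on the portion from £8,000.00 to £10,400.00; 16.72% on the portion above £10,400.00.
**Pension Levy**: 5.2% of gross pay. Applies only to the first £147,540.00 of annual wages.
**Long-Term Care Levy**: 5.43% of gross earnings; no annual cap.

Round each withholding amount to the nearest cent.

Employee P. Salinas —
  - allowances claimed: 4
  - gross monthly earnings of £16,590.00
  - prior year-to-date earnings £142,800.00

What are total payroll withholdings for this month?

£2,821.38

Wage Tax: taxable = £16,590.00 − 4×£276.00 = £15,486.00
  £823.68 + 16.72% × (£15,486.00 − £10,400.00) = £823.68 + 16.72% × £5,086.00 = £1,674.06
Pension Levy: cap £147,540.00 − YTD £142,800.00 = £4,740.00 subject; 5.2% × £4,740.00 = £246.48
Long-Term Care Levy: 5.43% × £16,590.00 = £900.84
Total: £1,674.06 + £246.48 + £900.84 = £2,821.38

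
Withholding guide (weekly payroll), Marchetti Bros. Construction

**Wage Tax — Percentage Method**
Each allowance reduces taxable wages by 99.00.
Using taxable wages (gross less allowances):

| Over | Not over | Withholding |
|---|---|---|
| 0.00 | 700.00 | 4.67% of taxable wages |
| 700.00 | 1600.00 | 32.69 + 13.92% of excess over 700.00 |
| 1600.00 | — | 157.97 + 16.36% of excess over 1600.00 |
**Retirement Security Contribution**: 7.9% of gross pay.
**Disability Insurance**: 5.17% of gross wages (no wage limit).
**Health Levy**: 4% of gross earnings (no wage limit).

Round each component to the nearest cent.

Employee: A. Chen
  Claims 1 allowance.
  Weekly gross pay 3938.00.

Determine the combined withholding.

1196.48

Wage Tax: taxable = 3938.00 − 1×99.00 = 3839.00
  157.97 + 16.36% × (3839.00 − 1600.00) = 157.97 + 16.36% × 2239.00 = 524.27
Retirement Security Contribution: 7.9% × 3938.00 = 311.10
Disability Insurance: 5.17% × 3938.00 = 203.59
Health Levy: 4% × 3938.00 = 157.52
Total: 524.27 + 311.10 + 203.59 + 157.52 = 1196.48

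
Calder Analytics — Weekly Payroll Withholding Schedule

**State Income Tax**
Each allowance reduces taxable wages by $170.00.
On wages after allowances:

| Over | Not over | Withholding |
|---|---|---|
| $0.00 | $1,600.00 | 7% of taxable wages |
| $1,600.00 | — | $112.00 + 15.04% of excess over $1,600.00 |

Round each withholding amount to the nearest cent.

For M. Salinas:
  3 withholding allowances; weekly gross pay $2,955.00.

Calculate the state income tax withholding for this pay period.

$239.09

State Income Tax: taxable = $2,955.00 − 3×$170.00 = $2,445.00
  $112.00 + 15.04% × ($2,445.00 − $1,600.00) = $112.00 + 15.04% × $845.00 = $239.09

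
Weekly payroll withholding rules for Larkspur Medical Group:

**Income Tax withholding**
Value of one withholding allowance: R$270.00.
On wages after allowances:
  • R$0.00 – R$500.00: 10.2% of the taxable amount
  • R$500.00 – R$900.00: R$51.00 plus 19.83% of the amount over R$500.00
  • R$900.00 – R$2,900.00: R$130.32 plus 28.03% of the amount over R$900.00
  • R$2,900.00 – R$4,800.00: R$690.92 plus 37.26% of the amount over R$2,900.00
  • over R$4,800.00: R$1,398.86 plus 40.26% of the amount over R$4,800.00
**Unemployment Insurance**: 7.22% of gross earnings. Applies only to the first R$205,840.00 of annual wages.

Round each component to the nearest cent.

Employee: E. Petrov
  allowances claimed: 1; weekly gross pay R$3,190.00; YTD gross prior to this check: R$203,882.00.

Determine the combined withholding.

R$839.74

Income Tax: taxable = R$3,190.00 − 1×R$270.00 = R$2,920.00
  R$690.92 + 37.26% × (R$2,920.00 − R$2,900.00) = R$690.92 + 37.26% × R$20.00 = R$698.37
Unemployment Insurance: cap R$205,840.00 − YTD R$203,882.00 = R$1,958.00 subject; 7.22% × R$1,958.00 = R$141.37
Total: R$698.37 + R$141.37 = R$839.74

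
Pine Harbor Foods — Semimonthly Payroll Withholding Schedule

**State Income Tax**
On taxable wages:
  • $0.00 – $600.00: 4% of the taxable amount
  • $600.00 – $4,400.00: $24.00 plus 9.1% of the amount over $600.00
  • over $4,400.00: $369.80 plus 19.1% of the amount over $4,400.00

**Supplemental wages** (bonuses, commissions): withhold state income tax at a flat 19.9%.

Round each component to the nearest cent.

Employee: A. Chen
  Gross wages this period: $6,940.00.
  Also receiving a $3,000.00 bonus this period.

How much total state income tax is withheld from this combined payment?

$1,451.94

State Income Tax: taxable = $6,940.00
  $369.80 + 19.1% × ($6,940.00 − $4,400.00) = $369.80 + 19.1% × $2,540.00 = $854.94
Supplemental (19.9% flat on bonus): 19.9% × $3,000.00 = $597.00
Total state income tax: $854.94 + $597.00 = $1,451.94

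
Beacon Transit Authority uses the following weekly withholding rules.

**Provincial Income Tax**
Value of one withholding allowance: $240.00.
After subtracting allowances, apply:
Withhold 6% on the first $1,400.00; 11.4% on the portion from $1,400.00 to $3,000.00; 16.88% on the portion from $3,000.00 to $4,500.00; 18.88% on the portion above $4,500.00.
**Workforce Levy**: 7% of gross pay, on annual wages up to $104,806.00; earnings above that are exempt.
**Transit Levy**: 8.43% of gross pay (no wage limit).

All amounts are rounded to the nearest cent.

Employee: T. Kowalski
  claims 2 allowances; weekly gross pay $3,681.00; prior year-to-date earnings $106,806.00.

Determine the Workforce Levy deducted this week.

Workforce Levy: YTD $106,806.00 ≥ cap $104,806.00 → $0.00

$0.00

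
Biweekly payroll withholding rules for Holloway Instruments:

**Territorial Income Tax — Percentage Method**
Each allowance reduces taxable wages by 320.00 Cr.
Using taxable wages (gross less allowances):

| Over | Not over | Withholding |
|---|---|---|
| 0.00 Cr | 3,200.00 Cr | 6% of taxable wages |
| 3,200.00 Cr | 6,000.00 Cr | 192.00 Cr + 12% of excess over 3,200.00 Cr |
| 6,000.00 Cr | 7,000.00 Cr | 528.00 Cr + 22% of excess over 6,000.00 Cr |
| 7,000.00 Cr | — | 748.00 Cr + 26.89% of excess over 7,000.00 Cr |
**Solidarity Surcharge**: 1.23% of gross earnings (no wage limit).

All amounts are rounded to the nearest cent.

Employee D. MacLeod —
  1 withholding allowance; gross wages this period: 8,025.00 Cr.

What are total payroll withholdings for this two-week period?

1,036.28 Cr

Territorial Income Tax: taxable = 8,025.00 Cr − 1×320.00 Cr = 7,705.00 Cr
  748.00 Cr + 26.89% × (7,705.00 Cr − 7,000.00 Cr) = 748.00 Cr + 26.89% × 705.00 Cr = 937.57 Cr
Solidarity Surcharge: 1.23% × 8,025.00 Cr = 98.71 Cr
Total: 937.57 Cr + 98.71 Cr = 1,036.28 Cr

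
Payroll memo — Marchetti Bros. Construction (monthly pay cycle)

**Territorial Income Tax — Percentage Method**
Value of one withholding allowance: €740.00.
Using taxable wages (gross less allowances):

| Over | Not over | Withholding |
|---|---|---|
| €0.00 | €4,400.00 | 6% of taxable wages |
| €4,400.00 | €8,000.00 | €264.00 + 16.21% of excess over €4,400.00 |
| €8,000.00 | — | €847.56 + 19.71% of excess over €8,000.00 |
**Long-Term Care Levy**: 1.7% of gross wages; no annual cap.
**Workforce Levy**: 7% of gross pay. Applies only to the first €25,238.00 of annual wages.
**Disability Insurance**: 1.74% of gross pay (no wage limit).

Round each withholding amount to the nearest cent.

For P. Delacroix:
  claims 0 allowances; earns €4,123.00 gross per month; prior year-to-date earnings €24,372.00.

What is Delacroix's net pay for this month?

€3,673.17

Territorial Income Tax: taxable = €4,123.00
  6% × €4,123.00 = €247.38
Long-Term Care Levy: 1.7% × €4,123.00 = €70.09
Workforce Levy: cap €25,238.00 − YTD €24,372.00 = €866.00 subject; 7% × €866.00 = €60.62
Disability Insurance: 1.74% × €4,123.00 = €71.74
Total withheld: €247.38 + €70.09 + €60.62 + €71.74 = €449.83
Net pay: €4,123.00 − €449.83 = €3,673.17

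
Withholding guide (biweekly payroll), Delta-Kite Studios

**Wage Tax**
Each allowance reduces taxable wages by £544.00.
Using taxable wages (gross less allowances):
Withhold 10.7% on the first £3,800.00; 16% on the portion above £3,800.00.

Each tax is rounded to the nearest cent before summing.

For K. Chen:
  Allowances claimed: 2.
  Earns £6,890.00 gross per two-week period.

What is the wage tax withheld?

Wage Tax: taxable = £6,890.00 − 2×£544.00 = £5,802.00
  £406.60 + 16% × (£5,802.00 − £3,800.00) = £406.60 + 16% × £2,002.00 = £726.92

£726.92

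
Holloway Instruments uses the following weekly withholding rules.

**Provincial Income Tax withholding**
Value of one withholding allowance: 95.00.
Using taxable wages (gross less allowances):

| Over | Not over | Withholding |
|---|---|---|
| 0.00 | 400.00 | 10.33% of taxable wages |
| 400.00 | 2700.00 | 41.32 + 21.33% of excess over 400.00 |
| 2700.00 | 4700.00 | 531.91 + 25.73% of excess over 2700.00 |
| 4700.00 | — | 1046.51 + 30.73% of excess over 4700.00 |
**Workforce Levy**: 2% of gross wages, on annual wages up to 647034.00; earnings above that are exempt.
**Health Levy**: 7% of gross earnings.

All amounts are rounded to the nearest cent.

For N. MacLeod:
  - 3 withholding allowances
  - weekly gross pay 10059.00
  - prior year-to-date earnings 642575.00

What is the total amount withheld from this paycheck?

3399.06

Provincial Income Tax: taxable = 10059.00 − 3×95.00 = 9774.00
  1046.51 + 30.73% × (9774.00 − 4700.00) = 1046.51 + 30.73% × 5074.00 = 2605.75
Workforce Levy: cap 647034.00 − YTD 642575.00 = 4459.00 subject; 2% × 4459.00 = 89.18
Health Levy: 7% × 10059.00 = 704.13
Total: 2605.75 + 89.18 + 704.13 = 3399.06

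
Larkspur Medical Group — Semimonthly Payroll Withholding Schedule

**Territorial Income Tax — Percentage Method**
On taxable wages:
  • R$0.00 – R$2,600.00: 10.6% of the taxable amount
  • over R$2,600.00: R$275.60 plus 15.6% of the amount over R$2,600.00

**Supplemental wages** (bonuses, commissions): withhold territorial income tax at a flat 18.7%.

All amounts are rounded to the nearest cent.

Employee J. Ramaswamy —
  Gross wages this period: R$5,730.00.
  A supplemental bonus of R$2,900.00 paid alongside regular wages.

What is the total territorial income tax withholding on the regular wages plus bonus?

R$1,306.18

Territorial Income Tax: taxable = R$5,730.00
  R$275.60 + 15.6% × (R$5,730.00 − R$2,600.00) = R$275.60 + 15.6% × R$3,130.00 = R$763.88
Supplemental (18.7% flat on bonus): 18.7% × R$2,900.00 = R$542.30
Total territorial income tax: R$763.88 + R$542.30 = R$1,306.18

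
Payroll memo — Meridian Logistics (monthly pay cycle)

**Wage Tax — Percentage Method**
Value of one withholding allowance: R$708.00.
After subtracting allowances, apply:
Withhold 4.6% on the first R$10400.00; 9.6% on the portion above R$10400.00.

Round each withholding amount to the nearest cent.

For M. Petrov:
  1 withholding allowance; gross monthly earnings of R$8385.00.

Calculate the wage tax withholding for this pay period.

Wage Tax: taxable = R$8385.00 − 1×R$708.00 = R$7677.00
  4.6% × R$7677.00 = R$353.14

R$353.14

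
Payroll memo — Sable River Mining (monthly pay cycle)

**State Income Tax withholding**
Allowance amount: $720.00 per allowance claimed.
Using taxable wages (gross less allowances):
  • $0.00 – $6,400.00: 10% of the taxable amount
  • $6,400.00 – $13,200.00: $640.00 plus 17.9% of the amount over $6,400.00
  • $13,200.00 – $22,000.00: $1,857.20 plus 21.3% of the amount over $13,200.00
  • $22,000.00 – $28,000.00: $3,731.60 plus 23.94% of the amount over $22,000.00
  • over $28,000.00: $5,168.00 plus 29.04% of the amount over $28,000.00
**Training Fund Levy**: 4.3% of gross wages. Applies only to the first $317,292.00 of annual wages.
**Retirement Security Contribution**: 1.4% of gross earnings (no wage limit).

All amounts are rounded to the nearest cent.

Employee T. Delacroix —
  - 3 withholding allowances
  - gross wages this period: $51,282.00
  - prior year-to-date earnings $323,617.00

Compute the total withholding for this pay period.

$12,019.78

State Income Tax: taxable = $51,282.00 − 3×$720.00 = $49,122.00
  $5,168.00 + 29.04% × ($49,122.00 − $28,000.00) = $5,168.00 + 29.04% × $21,122.00 = $11,301.83
Training Fund Levy: YTD $323,617.00 ≥ cap $317,292.00 → $0.00
Retirement Security Contribution: 1.4% × $51,282.00 = $717.95
Total: $11,301.83 + $0.00 + $717.95 = $12,019.78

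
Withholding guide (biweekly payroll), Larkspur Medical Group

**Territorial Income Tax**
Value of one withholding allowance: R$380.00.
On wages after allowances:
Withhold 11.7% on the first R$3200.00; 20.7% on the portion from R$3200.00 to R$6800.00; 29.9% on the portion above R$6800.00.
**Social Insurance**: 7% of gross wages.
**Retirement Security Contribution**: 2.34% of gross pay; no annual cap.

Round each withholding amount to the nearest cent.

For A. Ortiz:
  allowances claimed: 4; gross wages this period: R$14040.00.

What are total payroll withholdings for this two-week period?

R$4141.22

Territorial Income Tax: taxable = R$14040.00 − 4×R$380.00 = R$12520.00
  R$1119.60 + 29.9% × (R$12520.00 − R$6800.00) = R$1119.60 + 29.9% × R$5720.00 = R$2829.88
Social Insurance: 7% × R$14040.00 = R$982.80
Retirement Security Contribution: 2.34% × R$14040.00 = R$328.54
Total: R$2829.88 + R$982.80 + R$328.54 = R$4141.22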